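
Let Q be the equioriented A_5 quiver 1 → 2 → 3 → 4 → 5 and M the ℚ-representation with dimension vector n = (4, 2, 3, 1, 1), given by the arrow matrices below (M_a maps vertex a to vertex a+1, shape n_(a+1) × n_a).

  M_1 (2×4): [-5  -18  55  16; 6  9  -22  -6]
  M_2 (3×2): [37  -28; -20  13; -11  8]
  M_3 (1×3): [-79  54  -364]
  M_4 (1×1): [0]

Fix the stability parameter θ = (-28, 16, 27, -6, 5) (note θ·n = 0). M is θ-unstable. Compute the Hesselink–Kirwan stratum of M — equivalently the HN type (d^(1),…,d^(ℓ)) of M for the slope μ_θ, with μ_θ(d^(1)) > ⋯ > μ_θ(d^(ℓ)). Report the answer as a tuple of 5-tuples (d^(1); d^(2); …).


Via rank(M_{q-1}∘⋯∘M_p): M ≅ I[1,1]^2, I[1,3], I[1,4], I[3,3], I[5,5].
μ_θ-semistable layers: μ^(1)=27; μ^(2)=16; μ^(3)=37/3; μ^(4)=5; μ^(5)=-28

((0, 0, 2, 0, 0); (0, 1, 0, 0, 0); (0, 1, 1, 1, 0); (0, 0, 0, 0, 1); (4, 0, 0, 0, 0))


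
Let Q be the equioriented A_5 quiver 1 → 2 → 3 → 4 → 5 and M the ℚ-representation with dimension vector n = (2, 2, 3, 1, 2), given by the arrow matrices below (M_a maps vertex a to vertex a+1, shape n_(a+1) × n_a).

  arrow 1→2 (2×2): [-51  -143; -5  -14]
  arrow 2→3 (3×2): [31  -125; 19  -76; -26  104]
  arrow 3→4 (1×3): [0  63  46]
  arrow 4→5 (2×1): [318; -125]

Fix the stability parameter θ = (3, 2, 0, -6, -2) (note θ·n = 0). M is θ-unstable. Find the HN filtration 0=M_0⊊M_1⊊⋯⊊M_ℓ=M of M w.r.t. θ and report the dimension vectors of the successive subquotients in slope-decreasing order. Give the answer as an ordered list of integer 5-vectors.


Via rank(M_{q-1}∘⋯∘M_p): M ≅ I[1,3], I[1,5], I[3,3], I[5,5].
μ_θ-semistable layers: μ^(1)=5/3; μ^(2)=0; μ^(3)=-3/5; μ^(4)=-2

((1, 1, 1, 0, 0); (0, 0, 1, 0, 0); (1, 1, 1, 1, 1); (0, 0, 0, 0, 1))


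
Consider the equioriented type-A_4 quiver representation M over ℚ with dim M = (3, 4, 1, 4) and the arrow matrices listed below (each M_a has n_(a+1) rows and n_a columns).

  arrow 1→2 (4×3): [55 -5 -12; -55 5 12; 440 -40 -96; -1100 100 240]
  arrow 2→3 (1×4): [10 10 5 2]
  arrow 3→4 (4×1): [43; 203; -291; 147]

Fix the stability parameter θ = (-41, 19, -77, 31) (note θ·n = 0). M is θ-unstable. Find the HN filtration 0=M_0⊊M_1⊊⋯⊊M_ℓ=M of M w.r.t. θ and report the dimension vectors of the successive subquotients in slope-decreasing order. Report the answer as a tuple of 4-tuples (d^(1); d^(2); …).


Barcode: M ≅ I[1,1]^2, I[1,2], I[2,2]^2, I[2,4], I[4,4]^3. HN layers by μ_θ (4 steps, strictly decreasing):
  μ^(1)=31; μ^(2)=19; μ^(3)=-29; μ^(4)=-41

((0, 0, 0, 4); (0, 3, 0, 0); (0, 1, 1, 0); (3, 0, 0, 0))


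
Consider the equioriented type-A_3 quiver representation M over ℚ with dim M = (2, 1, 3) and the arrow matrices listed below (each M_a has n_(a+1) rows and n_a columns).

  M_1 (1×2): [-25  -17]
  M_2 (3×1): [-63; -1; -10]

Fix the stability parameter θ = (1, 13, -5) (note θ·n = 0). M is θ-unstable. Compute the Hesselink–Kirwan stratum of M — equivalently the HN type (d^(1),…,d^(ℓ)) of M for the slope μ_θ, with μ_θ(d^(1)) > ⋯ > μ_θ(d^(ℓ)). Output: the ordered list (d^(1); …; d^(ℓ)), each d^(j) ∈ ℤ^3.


Via rank(M_{q-1}∘⋯∘M_p): M ≅ I[1,1], I[1,3], I[3,3]^2.
μ_θ-semistable layers: μ^(1)=4; μ^(2)=1; μ^(3)=-5

((0, 1, 1); (2, 0, 0); (0, 0, 2))


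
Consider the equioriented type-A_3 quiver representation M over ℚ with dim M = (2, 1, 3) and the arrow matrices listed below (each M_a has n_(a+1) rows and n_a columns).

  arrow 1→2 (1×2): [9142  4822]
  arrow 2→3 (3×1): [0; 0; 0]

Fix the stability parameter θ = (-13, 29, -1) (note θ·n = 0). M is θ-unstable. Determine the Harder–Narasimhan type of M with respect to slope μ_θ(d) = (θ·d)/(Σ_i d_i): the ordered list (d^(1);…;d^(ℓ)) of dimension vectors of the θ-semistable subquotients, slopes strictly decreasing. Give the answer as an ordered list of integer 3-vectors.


Via rank(M_{q-1}∘⋯∘M_p): M ≅ I[1,1], I[1,2], I[3,3]^3.
μ_θ-semistable layers: μ^(1)=29; μ^(2)=-1; μ^(3)=-13

((0, 1, 0); (0, 0, 3); (2, 0, 0))


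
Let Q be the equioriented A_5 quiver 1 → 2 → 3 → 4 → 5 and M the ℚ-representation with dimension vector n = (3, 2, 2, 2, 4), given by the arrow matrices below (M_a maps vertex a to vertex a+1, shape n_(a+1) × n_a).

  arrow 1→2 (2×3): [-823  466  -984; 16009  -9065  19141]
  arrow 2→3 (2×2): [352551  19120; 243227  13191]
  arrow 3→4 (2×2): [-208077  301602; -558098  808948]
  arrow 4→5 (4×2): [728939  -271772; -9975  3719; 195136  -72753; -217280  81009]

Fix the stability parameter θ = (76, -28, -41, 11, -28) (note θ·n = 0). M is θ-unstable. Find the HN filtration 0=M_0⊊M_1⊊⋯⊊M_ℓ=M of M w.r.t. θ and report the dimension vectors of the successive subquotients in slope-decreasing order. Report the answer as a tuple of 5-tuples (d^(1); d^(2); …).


Interval decomposition of M: I[1,1], I[1,3], I[1,5], I[4,5], I[5,5]^2.
HN type (ℓ=5): μ^(1)=76; μ^(2)=7/3; μ^(3)=-2; μ^(4)=-17/2; μ^(5)=-28

((1, 0, 0, 0, 0); (1, 1, 1, 0, 0); (1, 1, 1, 1, 1); (0, 0, 0, 1, 1); (0, 0, 0, 0, 2))


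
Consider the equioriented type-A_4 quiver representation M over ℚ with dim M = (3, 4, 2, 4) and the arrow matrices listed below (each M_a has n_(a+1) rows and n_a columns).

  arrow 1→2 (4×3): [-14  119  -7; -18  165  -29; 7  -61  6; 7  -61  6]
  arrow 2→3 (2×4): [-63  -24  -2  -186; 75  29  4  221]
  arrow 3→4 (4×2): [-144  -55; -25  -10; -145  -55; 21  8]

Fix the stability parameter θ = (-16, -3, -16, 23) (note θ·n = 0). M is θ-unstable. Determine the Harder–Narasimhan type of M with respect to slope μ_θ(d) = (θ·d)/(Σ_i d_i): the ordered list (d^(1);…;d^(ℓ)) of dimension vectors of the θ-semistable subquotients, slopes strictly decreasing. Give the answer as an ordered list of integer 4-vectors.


Via rank(M_{q-1}∘⋯∘M_p): M ≅ I[1,1], I[1,4]^2, I[2,2]^2, I[4,4]^2.
μ_θ-semistable layers: μ^(1)=23; μ^(2)=-3; μ^(3)=-19/2; μ^(4)=-16

((0, 0, 0, 4); (0, 2, 0, 0); (0, 2, 2, 0); (3, 0, 0, 0))


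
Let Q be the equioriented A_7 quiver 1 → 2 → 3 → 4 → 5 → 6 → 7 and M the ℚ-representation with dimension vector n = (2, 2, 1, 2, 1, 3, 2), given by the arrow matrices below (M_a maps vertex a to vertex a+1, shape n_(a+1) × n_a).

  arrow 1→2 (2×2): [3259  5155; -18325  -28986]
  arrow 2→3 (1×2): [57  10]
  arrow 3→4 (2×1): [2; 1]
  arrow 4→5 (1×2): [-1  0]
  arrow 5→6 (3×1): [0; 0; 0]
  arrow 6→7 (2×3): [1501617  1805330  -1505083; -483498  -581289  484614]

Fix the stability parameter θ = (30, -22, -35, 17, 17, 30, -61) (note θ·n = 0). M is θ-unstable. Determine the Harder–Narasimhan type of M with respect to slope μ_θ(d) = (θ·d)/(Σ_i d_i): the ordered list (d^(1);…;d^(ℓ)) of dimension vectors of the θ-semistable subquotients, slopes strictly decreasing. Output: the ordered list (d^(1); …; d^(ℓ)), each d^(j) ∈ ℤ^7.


Via rank(M_{q-1}∘⋯∘M_p): M ≅ I[1,2], I[1,5], I[4,4], I[6,6], I[6,7]^2.
μ_θ-semistable layers: μ^(1)=30; μ^(2)=17; μ^(3)=4; μ^(4)=-9; μ^(5)=-31/2

((0, 0, 0, 0, 0, 1, 0); (0, 0, 0, 2, 1, 0, 0); (1, 1, 0, 0, 0, 0, 0); (1, 1, 1, 0, 0, 0, 0); (0, 0, 0, 0, 0, 2, 2))


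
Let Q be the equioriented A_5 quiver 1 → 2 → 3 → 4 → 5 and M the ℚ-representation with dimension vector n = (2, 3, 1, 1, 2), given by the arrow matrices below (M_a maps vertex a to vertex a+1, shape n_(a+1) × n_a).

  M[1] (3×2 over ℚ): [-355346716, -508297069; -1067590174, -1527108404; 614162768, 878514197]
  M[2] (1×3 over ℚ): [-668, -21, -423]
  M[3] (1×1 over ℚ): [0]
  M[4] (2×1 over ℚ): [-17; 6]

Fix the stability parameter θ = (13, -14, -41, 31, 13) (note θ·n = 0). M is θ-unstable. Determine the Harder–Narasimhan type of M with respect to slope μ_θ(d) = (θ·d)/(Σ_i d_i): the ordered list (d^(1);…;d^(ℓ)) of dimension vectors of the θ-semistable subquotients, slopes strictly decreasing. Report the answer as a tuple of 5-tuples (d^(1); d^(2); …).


Barcode: M ≅ I[1,2], I[1,3], I[2,2], I[4,5], I[5,5]. HN layers by μ_θ (4 steps, strictly decreasing):
  μ^(1)=22; μ^(2)=13; μ^(3)=-1/2; μ^(4)=-14

((0, 0, 0, 1, 1); (0, 0, 0, 0, 1); (1, 1, 0, 0, 0); (1, 2, 1, 0, 0))


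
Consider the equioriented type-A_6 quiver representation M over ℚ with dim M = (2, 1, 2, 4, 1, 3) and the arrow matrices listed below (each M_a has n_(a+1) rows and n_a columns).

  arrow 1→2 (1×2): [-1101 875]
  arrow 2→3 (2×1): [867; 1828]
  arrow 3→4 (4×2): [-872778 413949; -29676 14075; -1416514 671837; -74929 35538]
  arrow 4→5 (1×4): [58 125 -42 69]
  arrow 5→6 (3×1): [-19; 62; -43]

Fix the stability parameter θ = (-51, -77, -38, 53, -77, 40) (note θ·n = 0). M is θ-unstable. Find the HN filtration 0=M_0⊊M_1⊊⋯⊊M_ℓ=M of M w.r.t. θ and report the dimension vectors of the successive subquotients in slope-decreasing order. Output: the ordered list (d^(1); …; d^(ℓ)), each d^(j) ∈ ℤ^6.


Barcode: M ≅ I[1,1], I[1,6], I[3,4], I[4,4]^2, I[6,6]^2. HN layers by μ_θ (6 steps, strictly decreasing):
  μ^(1)=53; μ^(2)=40; μ^(3)=-12; μ^(4)=-38; μ^(5)=-51; μ^(6)=-64

((0, 0, 0, 3, 0, 0); (0, 0, 0, 0, 0, 3); (0, 0, 0, 1, 1, 0); (0, 0, 2, 0, 0, 0); (1, 0, 0, 0, 0, 0); (1, 1, 0, 0, 0, 0))


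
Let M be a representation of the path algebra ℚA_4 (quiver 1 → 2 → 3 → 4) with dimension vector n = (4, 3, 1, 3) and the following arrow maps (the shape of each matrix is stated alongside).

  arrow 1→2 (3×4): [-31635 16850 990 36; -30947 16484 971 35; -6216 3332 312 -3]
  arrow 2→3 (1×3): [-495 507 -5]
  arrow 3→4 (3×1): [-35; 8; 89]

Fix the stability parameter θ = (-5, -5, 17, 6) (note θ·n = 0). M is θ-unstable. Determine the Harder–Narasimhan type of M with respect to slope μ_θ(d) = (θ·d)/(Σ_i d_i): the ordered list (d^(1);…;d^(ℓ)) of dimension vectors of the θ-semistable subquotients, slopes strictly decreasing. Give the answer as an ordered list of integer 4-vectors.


Interval decomposition of M: I[1,1], I[1,2]^2, I[1,4], I[4,4]^2.
HN type (ℓ=3): μ^(1)=23/2; μ^(2)=6; μ^(3)=-5

((0, 0, 1, 1); (0, 0, 0, 2); (4, 3, 0, 0))


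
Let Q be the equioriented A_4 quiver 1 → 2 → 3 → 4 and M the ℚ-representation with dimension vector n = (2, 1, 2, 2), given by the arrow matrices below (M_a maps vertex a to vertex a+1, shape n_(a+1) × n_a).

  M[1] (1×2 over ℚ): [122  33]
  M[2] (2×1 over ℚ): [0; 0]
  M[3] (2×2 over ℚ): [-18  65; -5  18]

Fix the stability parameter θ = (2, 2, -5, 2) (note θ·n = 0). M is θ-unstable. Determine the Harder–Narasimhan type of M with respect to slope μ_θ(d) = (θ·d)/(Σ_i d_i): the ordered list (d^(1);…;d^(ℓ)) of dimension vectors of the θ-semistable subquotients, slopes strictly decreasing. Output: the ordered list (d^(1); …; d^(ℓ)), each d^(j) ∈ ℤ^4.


Interval decomposition of M: I[1,1], I[1,2], I[3,4]^2.
HN type (ℓ=2): μ^(1)=2; μ^(2)=-5

((2, 1, 0, 2); (0, 0, 2, 0))


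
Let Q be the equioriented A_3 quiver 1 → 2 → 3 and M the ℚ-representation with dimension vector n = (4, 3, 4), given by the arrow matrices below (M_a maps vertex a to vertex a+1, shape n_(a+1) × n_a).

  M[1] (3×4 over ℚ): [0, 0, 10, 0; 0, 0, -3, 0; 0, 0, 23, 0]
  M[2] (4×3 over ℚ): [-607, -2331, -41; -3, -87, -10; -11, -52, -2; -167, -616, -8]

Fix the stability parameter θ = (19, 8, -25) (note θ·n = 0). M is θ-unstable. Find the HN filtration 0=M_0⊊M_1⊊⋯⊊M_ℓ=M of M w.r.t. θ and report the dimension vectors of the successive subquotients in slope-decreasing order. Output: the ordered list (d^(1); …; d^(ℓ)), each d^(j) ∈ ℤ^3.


Via rank(M_{q-1}∘⋯∘M_p): M ≅ I[1,1]^3, I[1,3], I[2,3]^2, I[3,3].
μ_θ-semistable layers: μ^(1)=19; μ^(2)=2/3; μ^(3)=-17/2; μ^(4)=-25

((3, 0, 0); (1, 1, 1); (0, 2, 2); (0, 0, 1))


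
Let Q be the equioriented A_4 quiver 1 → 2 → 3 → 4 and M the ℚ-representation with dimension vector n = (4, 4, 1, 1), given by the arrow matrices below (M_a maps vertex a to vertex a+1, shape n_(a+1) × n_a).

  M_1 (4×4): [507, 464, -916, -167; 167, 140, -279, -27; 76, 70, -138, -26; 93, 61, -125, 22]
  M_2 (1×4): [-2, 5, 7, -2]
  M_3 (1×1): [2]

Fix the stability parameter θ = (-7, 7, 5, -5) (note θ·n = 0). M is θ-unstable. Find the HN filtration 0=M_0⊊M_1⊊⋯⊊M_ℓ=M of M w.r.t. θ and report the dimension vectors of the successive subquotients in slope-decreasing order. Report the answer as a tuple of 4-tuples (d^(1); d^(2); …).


Barcode: M ≅ I[1,1], I[1,2]^2, I[1,4], I[2,2]. HN layers by μ_θ (3 steps, strictly decreasing):
  μ^(1)=7; μ^(2)=7/3; μ^(3)=-7

((0, 3, 0, 0); (0, 1, 1, 1); (4, 0, 0, 0))


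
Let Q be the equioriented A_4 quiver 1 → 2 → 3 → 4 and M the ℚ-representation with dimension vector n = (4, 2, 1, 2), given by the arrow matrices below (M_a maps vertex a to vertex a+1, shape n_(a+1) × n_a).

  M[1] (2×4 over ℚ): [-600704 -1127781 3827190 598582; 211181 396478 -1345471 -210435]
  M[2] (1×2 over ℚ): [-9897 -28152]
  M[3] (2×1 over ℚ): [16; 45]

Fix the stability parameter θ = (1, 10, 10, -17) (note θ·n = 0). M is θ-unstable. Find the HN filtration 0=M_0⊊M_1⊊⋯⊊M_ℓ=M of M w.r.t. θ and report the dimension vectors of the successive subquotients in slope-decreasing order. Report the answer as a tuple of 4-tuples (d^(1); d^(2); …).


Via rank(M_{q-1}∘⋯∘M_p): M ≅ I[1,1]^2, I[1,2], I[1,4], I[4,4].
μ_θ-semistable layers: μ^(1)=10; μ^(2)=1; μ^(3)=-17

((0, 1, 0, 0); (4, 1, 1, 1); (0, 0, 0, 1))


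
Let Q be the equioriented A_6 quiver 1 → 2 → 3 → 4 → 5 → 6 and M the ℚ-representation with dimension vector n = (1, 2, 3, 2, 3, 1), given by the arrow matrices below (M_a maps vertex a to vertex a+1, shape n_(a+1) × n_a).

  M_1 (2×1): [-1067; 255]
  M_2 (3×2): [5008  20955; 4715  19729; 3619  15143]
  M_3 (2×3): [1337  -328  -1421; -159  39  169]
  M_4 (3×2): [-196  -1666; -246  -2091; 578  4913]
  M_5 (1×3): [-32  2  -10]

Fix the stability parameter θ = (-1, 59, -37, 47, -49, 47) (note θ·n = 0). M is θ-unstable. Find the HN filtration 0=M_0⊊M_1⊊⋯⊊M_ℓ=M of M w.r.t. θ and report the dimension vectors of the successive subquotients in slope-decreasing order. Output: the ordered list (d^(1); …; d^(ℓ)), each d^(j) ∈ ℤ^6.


Via rank(M_{q-1}∘⋯∘M_p): M ≅ I[1,5], I[2,4], I[3,3], I[5,5], I[5,6].
μ_θ-semistable layers: μ^(1)=47; μ^(2)=11; μ^(3)=5; μ^(4)=-1; μ^(5)=-37; μ^(6)=-49

((0, 0, 0, 1, 0, 1); (0, 1, 1, 0, 0, 0); (0, 1, 1, 1, 1, 0); (1, 0, 0, 0, 0, 0); (0, 0, 1, 0, 0, 0); (0, 0, 0, 0, 2, 0))


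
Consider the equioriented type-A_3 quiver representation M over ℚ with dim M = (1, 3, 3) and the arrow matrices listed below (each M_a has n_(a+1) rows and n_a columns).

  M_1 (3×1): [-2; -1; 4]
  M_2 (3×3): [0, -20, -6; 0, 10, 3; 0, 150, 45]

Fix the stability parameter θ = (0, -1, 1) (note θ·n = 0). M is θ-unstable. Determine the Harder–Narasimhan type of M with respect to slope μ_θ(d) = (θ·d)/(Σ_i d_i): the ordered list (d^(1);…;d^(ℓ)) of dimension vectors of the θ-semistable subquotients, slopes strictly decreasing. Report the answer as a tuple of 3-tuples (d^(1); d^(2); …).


Barcode: M ≅ I[1,3], I[2,2]^2, I[3,3]^2. HN layers by μ_θ (3 steps, strictly decreasing):
  μ^(1)=1; μ^(2)=-1/2; μ^(3)=-1

((0, 0, 3); (1, 1, 0); (0, 2, 0))


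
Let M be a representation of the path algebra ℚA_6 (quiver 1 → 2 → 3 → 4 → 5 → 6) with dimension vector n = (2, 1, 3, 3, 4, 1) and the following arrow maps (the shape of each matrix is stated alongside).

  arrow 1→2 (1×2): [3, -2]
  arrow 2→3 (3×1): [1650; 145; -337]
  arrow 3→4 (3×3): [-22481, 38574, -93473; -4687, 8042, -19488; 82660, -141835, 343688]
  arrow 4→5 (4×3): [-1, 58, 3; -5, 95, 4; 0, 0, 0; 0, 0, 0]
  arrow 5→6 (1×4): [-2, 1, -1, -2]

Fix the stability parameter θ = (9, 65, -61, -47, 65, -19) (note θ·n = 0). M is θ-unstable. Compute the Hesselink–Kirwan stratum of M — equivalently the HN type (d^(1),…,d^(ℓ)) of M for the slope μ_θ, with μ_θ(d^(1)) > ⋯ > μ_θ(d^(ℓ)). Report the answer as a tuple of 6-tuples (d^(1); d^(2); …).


Via rank(M_{q-1}∘⋯∘M_p): M ≅ I[1,1], I[1,6], I[3,4], I[3,5], I[5,5]^2.
μ_θ-semistable layers: μ^(1)=65; μ^(2)=23; μ^(3)=9; μ^(4)=-17/2; μ^(5)=-47; μ^(6)=-61

((0, 0, 0, 0, 3, 0); (0, 0, 0, 0, 1, 1); (1, 0, 0, 0, 0, 0); (1, 1, 1, 1, 0, 0); (0, 0, 0, 2, 0, 0); (0, 0, 2, 0, 0, 0))


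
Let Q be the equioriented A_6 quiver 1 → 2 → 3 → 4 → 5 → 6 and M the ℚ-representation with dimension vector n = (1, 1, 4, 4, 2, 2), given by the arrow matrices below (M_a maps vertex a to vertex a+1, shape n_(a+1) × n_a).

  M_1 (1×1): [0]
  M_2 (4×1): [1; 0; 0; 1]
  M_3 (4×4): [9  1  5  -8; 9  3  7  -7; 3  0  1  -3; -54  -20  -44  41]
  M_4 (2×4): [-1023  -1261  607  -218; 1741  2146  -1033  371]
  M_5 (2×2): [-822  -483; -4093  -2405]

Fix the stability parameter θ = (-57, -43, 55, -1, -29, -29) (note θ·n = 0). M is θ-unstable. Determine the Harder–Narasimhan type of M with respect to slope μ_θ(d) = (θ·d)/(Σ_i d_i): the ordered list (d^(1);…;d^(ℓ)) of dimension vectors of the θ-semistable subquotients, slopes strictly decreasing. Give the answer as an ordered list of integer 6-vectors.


Via rank(M_{q-1}∘⋯∘M_p): M ≅ I[1,1], I[2,6], I[3,3], I[3,4], I[3,6], I[4,4].
μ_θ-semistable layers: μ^(1)=55; μ^(2)=27; μ^(3)=-1; μ^(4)=-43; μ^(5)=-57

((0, 0, 1, 0, 0, 0); (0, 0, 1, 1, 0, 0); (0, 0, 2, 3, 2, 2); (0, 1, 0, 0, 0, 0); (1, 0, 0, 0, 0, 0))


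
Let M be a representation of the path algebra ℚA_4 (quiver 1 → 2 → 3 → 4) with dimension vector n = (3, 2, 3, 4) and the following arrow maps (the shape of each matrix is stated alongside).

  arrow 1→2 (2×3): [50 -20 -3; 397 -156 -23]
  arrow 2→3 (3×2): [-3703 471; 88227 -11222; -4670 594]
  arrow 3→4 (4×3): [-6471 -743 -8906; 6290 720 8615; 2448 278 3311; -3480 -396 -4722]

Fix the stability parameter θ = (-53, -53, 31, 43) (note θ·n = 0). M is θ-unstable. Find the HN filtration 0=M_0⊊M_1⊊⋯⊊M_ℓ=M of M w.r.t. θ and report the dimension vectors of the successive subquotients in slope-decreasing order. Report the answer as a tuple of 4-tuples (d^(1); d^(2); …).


Via rank(M_{q-1}∘⋯∘M_p): M ≅ I[1,1], I[1,3], I[1,4], I[3,4], I[4,4]^2.
μ_θ-semistable layers: μ^(1)=43; μ^(2)=31; μ^(3)=-53

((0, 0, 0, 4); (0, 0, 3, 0); (3, 2, 0, 0))


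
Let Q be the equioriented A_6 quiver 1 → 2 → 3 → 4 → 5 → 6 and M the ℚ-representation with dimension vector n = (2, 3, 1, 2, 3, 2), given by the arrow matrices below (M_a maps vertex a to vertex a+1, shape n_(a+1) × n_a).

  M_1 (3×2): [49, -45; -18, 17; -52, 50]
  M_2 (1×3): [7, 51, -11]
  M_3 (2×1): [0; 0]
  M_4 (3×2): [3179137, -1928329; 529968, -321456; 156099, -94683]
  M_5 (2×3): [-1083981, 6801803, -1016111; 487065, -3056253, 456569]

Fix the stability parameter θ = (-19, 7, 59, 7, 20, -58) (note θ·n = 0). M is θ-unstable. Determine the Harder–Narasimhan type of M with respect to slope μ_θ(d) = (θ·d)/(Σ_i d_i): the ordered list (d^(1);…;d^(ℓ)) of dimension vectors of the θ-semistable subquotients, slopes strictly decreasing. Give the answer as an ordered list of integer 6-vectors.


Barcode: M ≅ I[1,2], I[1,3], I[2,2], I[4,4], I[4,6], I[5,5], I[5,6]. HN layers by μ_θ (5 steps, strictly decreasing):
  μ^(1)=59; μ^(2)=20; μ^(3)=7; μ^(4)=-31/3; μ^(5)=-19

((0, 0, 1, 0, 0, 0); (0, 0, 0, 0, 1, 0); (0, 3, 0, 1, 0, 0); (0, 0, 0, 1, 1, 1); (2, 0, 0, 0, 1, 1))


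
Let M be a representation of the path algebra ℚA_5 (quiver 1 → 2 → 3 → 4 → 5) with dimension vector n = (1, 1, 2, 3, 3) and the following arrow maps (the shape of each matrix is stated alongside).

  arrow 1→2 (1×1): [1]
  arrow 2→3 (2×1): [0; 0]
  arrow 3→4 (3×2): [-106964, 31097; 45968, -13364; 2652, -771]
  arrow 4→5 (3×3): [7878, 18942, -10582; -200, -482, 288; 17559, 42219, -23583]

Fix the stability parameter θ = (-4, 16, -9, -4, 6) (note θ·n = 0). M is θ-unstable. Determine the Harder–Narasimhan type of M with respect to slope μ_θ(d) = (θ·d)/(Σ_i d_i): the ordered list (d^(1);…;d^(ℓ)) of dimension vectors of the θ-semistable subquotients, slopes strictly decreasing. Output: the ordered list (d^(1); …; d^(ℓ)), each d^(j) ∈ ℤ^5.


Interval decomposition of M: I[1,2], I[3,3], I[3,4], I[4,5]^2, I[5,5].
HN type (ℓ=4): μ^(1)=16; μ^(2)=6; μ^(3)=-4; μ^(4)=-9

((0, 1, 0, 0, 0); (0, 0, 0, 0, 3); (1, 0, 0, 3, 0); (0, 0, 2, 0, 0))


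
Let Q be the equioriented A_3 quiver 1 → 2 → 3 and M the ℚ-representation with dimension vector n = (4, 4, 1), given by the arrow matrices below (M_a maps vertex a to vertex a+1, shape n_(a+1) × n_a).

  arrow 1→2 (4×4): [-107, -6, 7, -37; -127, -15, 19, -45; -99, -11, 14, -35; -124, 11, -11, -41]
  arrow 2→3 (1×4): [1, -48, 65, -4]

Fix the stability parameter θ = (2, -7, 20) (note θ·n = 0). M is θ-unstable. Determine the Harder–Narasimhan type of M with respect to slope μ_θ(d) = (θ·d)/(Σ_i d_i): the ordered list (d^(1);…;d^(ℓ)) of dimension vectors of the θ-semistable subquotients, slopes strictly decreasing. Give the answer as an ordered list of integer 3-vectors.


Via rank(M_{q-1}∘⋯∘M_p): M ≅ I[1,2]^3, I[1,3].
μ_θ-semistable layers: μ^(1)=20; μ^(2)=-5/2

((0, 0, 1); (4, 4, 0))


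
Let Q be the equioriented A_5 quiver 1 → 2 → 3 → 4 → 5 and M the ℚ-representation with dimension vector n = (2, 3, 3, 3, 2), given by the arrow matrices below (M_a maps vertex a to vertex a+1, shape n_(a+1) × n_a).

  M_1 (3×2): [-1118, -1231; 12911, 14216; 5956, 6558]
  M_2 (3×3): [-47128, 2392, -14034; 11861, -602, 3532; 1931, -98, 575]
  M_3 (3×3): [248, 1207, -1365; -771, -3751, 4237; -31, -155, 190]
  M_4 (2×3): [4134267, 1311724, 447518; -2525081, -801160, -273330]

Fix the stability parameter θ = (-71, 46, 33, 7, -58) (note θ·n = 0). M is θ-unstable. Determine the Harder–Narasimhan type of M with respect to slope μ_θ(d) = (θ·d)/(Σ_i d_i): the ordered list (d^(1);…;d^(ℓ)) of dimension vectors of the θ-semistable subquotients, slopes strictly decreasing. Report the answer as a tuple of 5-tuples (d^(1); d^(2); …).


Barcode: M ≅ I[1,2], I[1,4], I[2,5], I[3,5]. HN layers by μ_θ (5 steps, strictly decreasing):
  μ^(1)=46; μ^(2)=86/3; μ^(3)=7; μ^(4)=-6; μ^(5)=-71

((0, 1, 0, 0, 0); (0, 1, 1, 1, 0); (0, 1, 1, 1, 1); (0, 0, 1, 1, 1); (2, 0, 0, 0, 0))


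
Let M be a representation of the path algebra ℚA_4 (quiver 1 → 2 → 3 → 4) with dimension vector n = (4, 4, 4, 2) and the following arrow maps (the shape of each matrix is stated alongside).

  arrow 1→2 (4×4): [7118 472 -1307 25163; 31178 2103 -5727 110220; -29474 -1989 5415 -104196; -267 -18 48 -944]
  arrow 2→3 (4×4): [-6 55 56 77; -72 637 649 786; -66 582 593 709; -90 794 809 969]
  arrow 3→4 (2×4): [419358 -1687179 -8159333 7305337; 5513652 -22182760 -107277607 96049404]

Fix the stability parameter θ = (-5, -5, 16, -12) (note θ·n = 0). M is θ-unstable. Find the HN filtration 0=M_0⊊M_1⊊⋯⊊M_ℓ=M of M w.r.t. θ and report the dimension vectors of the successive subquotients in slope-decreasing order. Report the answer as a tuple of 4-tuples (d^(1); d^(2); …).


Interval decomposition of M: I[1,2]^2, I[1,4]^2, I[3,3]^2.
HN type (ℓ=3): μ^(1)=16; μ^(2)=2; μ^(3)=-5

((0, 0, 2, 0); (0, 0, 2, 2); (4, 4, 0, 0))


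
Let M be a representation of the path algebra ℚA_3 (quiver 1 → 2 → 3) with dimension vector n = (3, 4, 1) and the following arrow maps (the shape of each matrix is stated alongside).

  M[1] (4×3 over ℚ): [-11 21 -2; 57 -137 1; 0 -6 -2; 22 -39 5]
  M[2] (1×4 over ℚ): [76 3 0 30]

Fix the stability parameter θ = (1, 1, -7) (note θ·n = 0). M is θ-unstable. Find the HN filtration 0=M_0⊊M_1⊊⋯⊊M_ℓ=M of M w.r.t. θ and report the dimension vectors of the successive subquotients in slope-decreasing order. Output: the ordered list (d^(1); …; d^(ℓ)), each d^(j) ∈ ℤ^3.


Interval decomposition of M: I[1,2]^2, I[1,3], I[2,2].
HN type (ℓ=2): μ^(1)=1; μ^(2)=-5/3

((2, 3, 0); (1, 1, 1))


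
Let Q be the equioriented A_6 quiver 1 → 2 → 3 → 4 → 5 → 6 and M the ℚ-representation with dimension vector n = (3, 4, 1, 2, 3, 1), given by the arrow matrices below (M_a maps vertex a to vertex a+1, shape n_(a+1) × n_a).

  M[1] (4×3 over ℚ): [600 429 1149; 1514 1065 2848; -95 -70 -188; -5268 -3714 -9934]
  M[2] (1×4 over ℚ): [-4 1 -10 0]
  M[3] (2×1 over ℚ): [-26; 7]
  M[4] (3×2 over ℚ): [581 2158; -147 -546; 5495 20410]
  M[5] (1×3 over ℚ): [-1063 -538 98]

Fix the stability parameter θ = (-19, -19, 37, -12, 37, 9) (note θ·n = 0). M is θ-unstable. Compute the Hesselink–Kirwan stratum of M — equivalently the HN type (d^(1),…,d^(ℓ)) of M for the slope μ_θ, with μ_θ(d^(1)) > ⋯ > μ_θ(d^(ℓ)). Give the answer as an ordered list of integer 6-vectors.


Interval decomposition of M: I[1,2]^2, I[1,4], I[2,2], I[4,6], I[5,5]^2.
HN type (ℓ=5): μ^(1)=37; μ^(2)=23; μ^(3)=25/2; μ^(4)=-12; μ^(5)=-19

((0, 0, 0, 0, 2, 0); (0, 0, 0, 0, 1, 1); (0, 0, 1, 1, 0, 0); (0, 0, 0, 1, 0, 0); (3, 4, 0, 0, 0, 0))


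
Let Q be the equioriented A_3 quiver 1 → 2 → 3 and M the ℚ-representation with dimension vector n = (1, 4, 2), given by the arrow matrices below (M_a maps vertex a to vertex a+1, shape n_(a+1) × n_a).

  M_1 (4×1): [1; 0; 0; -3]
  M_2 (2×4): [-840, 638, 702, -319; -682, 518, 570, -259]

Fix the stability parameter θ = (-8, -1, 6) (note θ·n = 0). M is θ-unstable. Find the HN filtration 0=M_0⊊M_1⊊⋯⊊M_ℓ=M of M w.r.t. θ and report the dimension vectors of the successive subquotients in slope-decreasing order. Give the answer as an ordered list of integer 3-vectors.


Interval decomposition of M: I[1,3], I[2,2]^2, I[2,3].
HN type (ℓ=3): μ^(1)=6; μ^(2)=-1; μ^(3)=-8

((0, 0, 2); (0, 4, 0); (1, 0, 0))


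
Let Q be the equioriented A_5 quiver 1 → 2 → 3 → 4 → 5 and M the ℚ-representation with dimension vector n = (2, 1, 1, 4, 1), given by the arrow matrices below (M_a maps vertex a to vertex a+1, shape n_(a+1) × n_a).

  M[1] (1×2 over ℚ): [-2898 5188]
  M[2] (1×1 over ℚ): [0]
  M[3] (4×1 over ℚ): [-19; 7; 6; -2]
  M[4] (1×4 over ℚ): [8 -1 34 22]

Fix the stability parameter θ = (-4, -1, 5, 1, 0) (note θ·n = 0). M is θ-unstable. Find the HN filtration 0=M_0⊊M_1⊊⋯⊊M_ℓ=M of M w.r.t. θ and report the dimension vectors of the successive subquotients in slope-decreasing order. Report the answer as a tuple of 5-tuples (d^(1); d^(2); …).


Via rank(M_{q-1}∘⋯∘M_p): M ≅ I[1,1], I[1,2], I[3,5], I[4,4]^3.
μ_θ-semistable layers: μ^(1)=2; μ^(2)=1; μ^(3)=-1; μ^(4)=-4

((0, 0, 1, 1, 1); (0, 0, 0, 3, 0); (0, 1, 0, 0, 0); (2, 0, 0, 0, 0))


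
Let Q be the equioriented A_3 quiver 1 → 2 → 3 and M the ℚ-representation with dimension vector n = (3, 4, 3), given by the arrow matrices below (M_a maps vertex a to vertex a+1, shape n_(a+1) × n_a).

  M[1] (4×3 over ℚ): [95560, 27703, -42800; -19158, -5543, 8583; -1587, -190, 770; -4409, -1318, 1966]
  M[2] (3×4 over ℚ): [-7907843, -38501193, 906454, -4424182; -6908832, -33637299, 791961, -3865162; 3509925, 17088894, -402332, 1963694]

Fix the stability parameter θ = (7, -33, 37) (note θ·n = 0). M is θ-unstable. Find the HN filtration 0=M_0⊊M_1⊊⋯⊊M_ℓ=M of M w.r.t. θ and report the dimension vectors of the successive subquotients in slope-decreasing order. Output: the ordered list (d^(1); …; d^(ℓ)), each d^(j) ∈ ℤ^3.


Interval decomposition of M: I[1,3]^3, I[2,2].
HN type (ℓ=3): μ^(1)=37; μ^(2)=-13; μ^(3)=-33

((0, 0, 3); (3, 3, 0); (0, 1, 0))


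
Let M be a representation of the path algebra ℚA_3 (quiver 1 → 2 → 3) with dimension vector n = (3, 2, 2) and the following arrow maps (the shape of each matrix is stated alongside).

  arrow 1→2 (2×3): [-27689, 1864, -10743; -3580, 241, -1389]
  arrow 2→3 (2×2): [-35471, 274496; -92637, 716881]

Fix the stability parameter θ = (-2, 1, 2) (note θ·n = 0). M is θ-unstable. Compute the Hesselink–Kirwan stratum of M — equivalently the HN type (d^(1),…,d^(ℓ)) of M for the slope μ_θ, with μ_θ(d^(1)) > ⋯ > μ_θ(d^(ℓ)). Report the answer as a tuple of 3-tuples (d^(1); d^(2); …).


Via rank(M_{q-1}∘⋯∘M_p): M ≅ I[1,1], I[1,3]^2.
μ_θ-semistable layers: μ^(1)=2; μ^(2)=1; μ^(3)=-2

((0, 0, 2); (0, 2, 0); (3, 0, 0))


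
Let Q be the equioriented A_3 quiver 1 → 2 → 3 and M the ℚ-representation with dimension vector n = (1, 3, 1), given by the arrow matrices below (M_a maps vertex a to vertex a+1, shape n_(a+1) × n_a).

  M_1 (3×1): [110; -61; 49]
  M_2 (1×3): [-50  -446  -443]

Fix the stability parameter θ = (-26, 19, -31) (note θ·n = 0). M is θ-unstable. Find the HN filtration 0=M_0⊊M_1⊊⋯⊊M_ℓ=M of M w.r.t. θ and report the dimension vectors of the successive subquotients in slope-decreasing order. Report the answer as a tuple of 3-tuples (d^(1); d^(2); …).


Interval decomposition of M: I[1,3], I[2,2]^2.
HN type (ℓ=3): μ^(1)=19; μ^(2)=-6; μ^(3)=-26

((0, 2, 0); (0, 1, 1); (1, 0, 0))


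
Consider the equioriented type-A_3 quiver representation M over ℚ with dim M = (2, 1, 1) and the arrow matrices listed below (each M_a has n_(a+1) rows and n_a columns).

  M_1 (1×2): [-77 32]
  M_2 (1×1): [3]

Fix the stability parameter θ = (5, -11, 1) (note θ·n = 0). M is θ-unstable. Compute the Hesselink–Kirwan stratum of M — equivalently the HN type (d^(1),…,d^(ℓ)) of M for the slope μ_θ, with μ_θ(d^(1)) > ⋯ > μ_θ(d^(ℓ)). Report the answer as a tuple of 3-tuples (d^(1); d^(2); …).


Via rank(M_{q-1}∘⋯∘M_p): M ≅ I[1,1], I[1,3].
μ_θ-semistable layers: μ^(1)=5; μ^(2)=1; μ^(3)=-3

((1, 0, 0); (0, 0, 1); (1, 1, 0))


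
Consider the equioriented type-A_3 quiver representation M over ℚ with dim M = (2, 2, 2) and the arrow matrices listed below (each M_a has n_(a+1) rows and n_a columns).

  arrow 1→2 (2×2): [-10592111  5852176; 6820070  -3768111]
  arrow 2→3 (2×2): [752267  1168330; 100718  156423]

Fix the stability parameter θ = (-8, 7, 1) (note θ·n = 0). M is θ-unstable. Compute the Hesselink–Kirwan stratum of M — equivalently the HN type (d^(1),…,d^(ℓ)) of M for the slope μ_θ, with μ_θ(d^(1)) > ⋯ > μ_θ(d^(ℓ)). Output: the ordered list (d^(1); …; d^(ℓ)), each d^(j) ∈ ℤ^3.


Barcode: M ≅ I[1,3]^2. HN layers by μ_θ (2 steps, strictly decreasing):
  μ^(1)=4; μ^(2)=-8

((0, 2, 2); (2, 0, 0))


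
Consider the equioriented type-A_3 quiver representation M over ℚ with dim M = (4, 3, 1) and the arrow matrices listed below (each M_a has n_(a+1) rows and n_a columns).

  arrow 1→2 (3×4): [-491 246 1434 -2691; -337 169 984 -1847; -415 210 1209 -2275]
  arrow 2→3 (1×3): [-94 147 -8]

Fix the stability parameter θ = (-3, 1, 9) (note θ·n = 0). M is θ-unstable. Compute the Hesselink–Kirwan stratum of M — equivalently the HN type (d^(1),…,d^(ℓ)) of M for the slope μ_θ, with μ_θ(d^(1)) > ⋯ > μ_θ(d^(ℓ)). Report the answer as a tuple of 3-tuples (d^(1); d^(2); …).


Barcode: M ≅ I[1,1], I[1,2]^2, I[1,3]. HN layers by μ_θ (3 steps, strictly decreasing):
  μ^(1)=9; μ^(2)=1; μ^(3)=-3

((0, 0, 1); (0, 3, 0); (4, 0, 0))


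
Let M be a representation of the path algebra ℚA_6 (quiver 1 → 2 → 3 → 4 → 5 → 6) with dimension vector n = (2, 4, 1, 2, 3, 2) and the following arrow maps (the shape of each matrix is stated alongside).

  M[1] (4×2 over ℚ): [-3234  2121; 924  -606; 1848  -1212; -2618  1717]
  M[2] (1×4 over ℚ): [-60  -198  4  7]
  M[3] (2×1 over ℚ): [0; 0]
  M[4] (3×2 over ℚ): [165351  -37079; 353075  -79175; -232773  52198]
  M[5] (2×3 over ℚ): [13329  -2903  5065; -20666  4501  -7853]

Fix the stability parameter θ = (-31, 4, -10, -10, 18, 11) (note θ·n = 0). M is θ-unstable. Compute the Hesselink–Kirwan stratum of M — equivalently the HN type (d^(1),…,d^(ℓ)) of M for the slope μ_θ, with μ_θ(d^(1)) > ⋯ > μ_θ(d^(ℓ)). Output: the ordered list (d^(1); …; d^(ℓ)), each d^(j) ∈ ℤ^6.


Interval decomposition of M: I[1,1], I[1,3], I[2,2]^3, I[4,6]^2, I[5,5].
HN type (ℓ=6): μ^(1)=18; μ^(2)=29/2; μ^(3)=4; μ^(4)=-3; μ^(5)=-10; μ^(6)=-31

((0, 0, 0, 0, 1, 0); (0, 0, 0, 0, 2, 2); (0, 3, 0, 0, 0, 0); (0, 1, 1, 0, 0, 0); (0, 0, 0, 2, 0, 0); (2, 0, 0, 0, 0, 0))


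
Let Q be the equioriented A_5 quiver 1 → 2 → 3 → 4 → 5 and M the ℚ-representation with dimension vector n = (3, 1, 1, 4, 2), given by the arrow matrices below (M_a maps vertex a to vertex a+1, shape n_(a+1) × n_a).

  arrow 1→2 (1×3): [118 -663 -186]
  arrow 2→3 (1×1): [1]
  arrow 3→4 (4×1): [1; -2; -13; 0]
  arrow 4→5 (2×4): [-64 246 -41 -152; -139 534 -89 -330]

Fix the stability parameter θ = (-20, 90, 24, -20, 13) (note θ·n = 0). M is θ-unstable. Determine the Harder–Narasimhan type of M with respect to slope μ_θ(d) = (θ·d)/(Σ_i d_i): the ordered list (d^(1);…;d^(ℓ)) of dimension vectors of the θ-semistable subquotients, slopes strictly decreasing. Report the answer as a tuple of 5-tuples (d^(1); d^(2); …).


Interval decomposition of M: I[1,1]^2, I[1,5], I[4,4]^2, I[4,5].
HN type (ℓ=3): μ^(1)=107/4; μ^(2)=13; μ^(3)=-20

((0, 1, 1, 1, 1); (0, 0, 0, 0, 1); (3, 0, 0, 3, 0))


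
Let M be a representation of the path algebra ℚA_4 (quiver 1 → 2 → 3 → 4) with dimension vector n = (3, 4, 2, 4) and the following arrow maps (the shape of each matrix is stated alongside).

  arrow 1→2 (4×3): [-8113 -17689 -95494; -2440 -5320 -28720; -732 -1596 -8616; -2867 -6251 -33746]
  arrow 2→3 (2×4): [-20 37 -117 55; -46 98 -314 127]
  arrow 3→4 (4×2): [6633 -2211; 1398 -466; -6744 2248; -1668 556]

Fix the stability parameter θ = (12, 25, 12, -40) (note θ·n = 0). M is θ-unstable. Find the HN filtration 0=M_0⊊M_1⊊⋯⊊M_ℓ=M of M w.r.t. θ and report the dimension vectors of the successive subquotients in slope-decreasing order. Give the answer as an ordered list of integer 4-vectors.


Barcode: M ≅ I[1,1]^2, I[1,3], I[2,2]^2, I[2,4], I[4,4]^3. HN layers by μ_θ (5 steps, strictly decreasing):
  μ^(1)=25; μ^(2)=37/2; μ^(3)=12; μ^(4)=-1; μ^(5)=-40

((0, 2, 0, 0); (0, 1, 1, 0); (3, 0, 0, 0); (0, 1, 1, 1); (0, 0, 0, 3))


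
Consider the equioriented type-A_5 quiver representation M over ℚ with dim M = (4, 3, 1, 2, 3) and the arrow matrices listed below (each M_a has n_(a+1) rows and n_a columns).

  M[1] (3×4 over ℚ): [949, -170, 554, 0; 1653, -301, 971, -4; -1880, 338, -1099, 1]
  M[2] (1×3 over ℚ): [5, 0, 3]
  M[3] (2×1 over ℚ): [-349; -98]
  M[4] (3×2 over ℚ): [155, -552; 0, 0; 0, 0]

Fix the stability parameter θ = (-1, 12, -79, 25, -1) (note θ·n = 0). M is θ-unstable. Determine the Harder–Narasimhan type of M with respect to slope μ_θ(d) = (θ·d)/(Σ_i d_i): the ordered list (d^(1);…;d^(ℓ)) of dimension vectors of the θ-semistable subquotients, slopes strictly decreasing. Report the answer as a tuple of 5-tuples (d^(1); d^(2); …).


Interval decomposition of M: I[1,1], I[1,2]^2, I[1,5], I[4,4], I[5,5]^2.
HN type (ℓ=4): μ^(1)=25; μ^(2)=12; μ^(3)=-1; μ^(4)=-68/3

((0, 0, 0, 1, 0); (0, 2, 0, 1, 1); (3, 0, 0, 0, 2); (1, 1, 1, 0, 0))


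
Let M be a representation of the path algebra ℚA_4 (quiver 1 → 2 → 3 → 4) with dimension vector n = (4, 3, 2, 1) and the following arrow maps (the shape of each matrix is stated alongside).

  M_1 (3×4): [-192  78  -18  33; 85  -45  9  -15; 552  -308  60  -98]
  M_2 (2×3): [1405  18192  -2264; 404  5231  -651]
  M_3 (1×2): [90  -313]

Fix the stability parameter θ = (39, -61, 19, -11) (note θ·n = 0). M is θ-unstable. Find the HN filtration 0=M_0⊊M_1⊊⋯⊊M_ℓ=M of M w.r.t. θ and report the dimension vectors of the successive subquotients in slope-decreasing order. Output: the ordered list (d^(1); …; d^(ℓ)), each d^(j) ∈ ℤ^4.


Via rank(M_{q-1}∘⋯∘M_p): M ≅ I[1,1]^2, I[1,3], I[1,4], I[2,2].
μ_θ-semistable layers: μ^(1)=39; μ^(2)=19; μ^(3)=4; μ^(4)=-11; μ^(5)=-61

((2, 0, 0, 0); (0, 0, 1, 0); (0, 0, 1, 1); (2, 2, 0, 0); (0, 1, 0, 0))


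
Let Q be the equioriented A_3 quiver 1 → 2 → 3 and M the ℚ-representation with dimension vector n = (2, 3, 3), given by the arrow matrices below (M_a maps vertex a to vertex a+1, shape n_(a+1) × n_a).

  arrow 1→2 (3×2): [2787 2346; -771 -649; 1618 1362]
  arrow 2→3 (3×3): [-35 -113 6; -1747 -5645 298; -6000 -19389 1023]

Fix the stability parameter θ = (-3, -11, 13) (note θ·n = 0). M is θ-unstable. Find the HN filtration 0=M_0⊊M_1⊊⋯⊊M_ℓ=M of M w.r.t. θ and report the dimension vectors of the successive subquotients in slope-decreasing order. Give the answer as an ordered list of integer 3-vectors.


Interval decomposition of M: I[1,3]^2, I[2,2], I[3,3].
HN type (ℓ=3): μ^(1)=13; μ^(2)=-7; μ^(3)=-11

((0, 0, 3); (2, 2, 0); (0, 1, 0))


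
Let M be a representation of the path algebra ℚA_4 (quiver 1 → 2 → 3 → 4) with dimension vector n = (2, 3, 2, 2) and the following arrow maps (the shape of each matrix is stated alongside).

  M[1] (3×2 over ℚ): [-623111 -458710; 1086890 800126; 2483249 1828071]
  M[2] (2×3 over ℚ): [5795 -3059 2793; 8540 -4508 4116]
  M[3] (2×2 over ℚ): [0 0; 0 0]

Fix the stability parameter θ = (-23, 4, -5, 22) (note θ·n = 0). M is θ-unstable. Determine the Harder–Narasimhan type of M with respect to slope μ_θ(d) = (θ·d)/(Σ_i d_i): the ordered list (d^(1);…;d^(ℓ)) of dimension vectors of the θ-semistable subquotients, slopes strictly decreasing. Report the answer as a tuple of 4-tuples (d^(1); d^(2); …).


Interval decomposition of M: I[1,2], I[1,3], I[2,2], I[3,3], I[4,4]^2.
HN type (ℓ=5): μ^(1)=22; μ^(2)=4; μ^(3)=-1/2; μ^(4)=-5; μ^(5)=-23

((0, 0, 0, 2); (0, 2, 0, 0); (0, 1, 1, 0); (0, 0, 1, 0); (2, 0, 0, 0))


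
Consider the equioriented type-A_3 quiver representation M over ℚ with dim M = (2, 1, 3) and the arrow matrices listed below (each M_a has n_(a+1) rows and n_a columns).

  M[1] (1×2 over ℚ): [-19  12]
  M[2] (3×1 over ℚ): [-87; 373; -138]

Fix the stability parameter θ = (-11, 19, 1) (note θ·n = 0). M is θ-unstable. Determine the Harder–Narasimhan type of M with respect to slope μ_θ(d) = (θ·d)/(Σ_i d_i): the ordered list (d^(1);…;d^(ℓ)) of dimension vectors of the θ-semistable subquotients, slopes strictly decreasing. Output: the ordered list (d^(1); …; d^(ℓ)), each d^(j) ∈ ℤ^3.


Via rank(M_{q-1}∘⋯∘M_p): M ≅ I[1,1], I[1,3], I[3,3]^2.
μ_θ-semistable layers: μ^(1)=10; μ^(2)=1; μ^(3)=-11

((0, 1, 1); (0, 0, 2); (2, 0, 0))


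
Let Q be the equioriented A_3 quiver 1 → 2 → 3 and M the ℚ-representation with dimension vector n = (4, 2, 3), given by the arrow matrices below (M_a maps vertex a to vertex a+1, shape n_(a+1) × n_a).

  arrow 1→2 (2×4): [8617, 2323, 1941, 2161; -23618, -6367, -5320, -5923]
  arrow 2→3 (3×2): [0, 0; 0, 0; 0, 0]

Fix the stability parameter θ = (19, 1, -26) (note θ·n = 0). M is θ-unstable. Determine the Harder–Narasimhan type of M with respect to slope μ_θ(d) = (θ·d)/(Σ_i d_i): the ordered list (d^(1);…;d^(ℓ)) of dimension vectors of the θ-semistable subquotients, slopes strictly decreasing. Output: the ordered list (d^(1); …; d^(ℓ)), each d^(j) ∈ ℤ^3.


Interval decomposition of M: I[1,1]^2, I[1,2]^2, I[3,3]^3.
HN type (ℓ=3): μ^(1)=19; μ^(2)=10; μ^(3)=-26

((2, 0, 0); (2, 2, 0); (0, 0, 3))


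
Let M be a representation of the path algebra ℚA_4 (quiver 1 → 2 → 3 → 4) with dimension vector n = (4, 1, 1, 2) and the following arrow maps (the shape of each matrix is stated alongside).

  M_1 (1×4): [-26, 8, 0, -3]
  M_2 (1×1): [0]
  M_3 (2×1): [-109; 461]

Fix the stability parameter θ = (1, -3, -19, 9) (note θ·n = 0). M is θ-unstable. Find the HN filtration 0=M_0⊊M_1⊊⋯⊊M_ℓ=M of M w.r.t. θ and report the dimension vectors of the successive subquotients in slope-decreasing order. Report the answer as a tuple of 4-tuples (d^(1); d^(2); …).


Via rank(M_{q-1}∘⋯∘M_p): M ≅ I[1,1]^3, I[1,2], I[3,4], I[4,4].
μ_θ-semistable layers: μ^(1)=9; μ^(2)=1; μ^(3)=-1; μ^(4)=-19

((0, 0, 0, 2); (3, 0, 0, 0); (1, 1, 0, 0); (0, 0, 1, 0))
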